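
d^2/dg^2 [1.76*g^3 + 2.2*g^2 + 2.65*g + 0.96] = 10.56*g + 4.4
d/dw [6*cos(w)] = -6*sin(w)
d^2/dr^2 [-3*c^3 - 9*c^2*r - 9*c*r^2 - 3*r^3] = -18*c - 18*r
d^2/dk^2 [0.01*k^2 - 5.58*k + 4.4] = 0.0200000000000000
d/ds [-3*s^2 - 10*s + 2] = -6*s - 10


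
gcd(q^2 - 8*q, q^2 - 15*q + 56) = q - 8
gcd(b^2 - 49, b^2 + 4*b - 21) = b + 7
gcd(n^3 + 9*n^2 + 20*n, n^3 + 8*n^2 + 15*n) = n^2 + 5*n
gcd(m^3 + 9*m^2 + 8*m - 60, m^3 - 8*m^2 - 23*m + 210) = m + 5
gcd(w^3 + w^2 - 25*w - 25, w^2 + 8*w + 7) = w + 1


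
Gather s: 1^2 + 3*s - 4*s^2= -4*s^2 + 3*s + 1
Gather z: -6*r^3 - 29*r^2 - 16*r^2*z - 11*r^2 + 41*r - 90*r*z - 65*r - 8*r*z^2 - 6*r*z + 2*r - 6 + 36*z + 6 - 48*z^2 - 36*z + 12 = -6*r^3 - 40*r^2 - 22*r + z^2*(-8*r - 48) + z*(-16*r^2 - 96*r) + 12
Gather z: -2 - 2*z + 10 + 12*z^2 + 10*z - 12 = 12*z^2 + 8*z - 4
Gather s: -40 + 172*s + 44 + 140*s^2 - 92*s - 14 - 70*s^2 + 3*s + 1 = 70*s^2 + 83*s - 9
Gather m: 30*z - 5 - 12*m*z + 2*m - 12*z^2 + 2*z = m*(2 - 12*z) - 12*z^2 + 32*z - 5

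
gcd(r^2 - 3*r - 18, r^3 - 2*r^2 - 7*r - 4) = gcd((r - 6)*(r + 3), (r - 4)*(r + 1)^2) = 1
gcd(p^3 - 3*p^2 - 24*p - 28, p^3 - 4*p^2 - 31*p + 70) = p - 7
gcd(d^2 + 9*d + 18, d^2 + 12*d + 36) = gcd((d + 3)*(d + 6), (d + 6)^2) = d + 6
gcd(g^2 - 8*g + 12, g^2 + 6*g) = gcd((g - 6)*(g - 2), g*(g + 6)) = 1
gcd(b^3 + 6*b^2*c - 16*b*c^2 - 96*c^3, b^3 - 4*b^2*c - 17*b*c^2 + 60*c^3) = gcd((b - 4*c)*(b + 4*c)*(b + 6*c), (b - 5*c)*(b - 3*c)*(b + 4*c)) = b + 4*c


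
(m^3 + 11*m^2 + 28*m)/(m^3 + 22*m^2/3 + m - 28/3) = 3*m*(m + 4)/(3*m^2 + m - 4)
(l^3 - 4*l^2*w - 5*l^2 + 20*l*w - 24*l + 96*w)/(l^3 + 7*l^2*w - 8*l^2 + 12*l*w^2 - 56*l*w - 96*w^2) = (l^2 - 4*l*w + 3*l - 12*w)/(l^2 + 7*l*w + 12*w^2)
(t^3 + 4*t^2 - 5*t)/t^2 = t + 4 - 5/t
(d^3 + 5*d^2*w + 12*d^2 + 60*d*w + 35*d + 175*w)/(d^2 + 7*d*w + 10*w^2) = (d^2 + 12*d + 35)/(d + 2*w)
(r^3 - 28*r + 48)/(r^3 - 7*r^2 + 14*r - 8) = (r + 6)/(r - 1)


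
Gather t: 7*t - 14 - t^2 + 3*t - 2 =-t^2 + 10*t - 16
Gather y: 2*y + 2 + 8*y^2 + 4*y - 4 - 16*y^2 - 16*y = -8*y^2 - 10*y - 2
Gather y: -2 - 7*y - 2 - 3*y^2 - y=-3*y^2 - 8*y - 4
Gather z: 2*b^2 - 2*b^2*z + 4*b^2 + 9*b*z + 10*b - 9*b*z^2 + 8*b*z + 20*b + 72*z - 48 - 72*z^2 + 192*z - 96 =6*b^2 + 30*b + z^2*(-9*b - 72) + z*(-2*b^2 + 17*b + 264) - 144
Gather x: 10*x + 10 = 10*x + 10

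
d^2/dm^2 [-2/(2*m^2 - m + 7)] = 4*(4*m^2 - 2*m - (4*m - 1)^2 + 14)/(2*m^2 - m + 7)^3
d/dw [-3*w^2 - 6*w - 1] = -6*w - 6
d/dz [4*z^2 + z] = 8*z + 1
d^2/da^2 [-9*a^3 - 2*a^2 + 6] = -54*a - 4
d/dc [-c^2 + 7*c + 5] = 7 - 2*c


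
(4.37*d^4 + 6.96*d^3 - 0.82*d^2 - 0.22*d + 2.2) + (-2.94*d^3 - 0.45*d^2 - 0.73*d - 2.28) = 4.37*d^4 + 4.02*d^3 - 1.27*d^2 - 0.95*d - 0.0799999999999996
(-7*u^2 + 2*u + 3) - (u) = -7*u^2 + u + 3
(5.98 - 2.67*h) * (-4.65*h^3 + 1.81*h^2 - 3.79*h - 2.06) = 12.4155*h^4 - 32.6397*h^3 + 20.9431*h^2 - 17.164*h - 12.3188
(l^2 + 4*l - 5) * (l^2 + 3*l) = l^4 + 7*l^3 + 7*l^2 - 15*l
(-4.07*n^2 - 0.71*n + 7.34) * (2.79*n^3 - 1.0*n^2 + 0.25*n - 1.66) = -11.3553*n^5 + 2.0891*n^4 + 20.1711*n^3 - 0.7613*n^2 + 3.0136*n - 12.1844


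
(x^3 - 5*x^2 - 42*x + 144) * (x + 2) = x^4 - 3*x^3 - 52*x^2 + 60*x + 288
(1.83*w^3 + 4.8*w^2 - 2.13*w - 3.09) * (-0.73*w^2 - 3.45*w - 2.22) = -1.3359*w^5 - 9.8175*w^4 - 19.0677*w^3 - 1.0518*w^2 + 15.3891*w + 6.8598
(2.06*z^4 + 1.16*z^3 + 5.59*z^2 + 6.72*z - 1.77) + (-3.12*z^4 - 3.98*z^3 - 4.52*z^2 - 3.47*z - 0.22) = -1.06*z^4 - 2.82*z^3 + 1.07*z^2 + 3.25*z - 1.99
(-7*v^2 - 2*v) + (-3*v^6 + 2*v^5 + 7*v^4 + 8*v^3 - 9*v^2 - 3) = -3*v^6 + 2*v^5 + 7*v^4 + 8*v^3 - 16*v^2 - 2*v - 3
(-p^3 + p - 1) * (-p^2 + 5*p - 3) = p^5 - 5*p^4 + 2*p^3 + 6*p^2 - 8*p + 3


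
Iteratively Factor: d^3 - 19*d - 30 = (d + 2)*(d^2 - 2*d - 15) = (d - 5)*(d + 2)*(d + 3)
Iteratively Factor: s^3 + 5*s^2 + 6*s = (s + 3)*(s^2 + 2*s) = s*(s + 3)*(s + 2)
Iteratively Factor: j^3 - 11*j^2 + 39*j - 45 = (j - 3)*(j^2 - 8*j + 15) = (j - 5)*(j - 3)*(j - 3)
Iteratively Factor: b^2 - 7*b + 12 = (b - 4)*(b - 3)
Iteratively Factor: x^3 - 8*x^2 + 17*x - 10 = (x - 2)*(x^2 - 6*x + 5) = (x - 5)*(x - 2)*(x - 1)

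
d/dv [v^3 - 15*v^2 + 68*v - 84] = 3*v^2 - 30*v + 68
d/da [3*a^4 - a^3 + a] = 12*a^3 - 3*a^2 + 1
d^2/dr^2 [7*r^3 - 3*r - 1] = 42*r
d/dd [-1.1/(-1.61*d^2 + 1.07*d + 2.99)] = (1.177 - 3.542*d)/(-1.61*d^2 + 1.07*d + 2.99)^2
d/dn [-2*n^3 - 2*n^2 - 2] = 2*n*(-3*n - 2)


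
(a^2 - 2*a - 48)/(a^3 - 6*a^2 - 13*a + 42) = (a^2 - 2*a - 48)/(a^3 - 6*a^2 - 13*a + 42)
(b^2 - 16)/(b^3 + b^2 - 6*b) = (b^2 - 16)/(b*(b^2 + b - 6))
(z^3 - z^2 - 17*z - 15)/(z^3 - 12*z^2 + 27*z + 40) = (z + 3)/(z - 8)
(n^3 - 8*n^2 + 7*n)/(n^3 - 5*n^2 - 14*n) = (n - 1)/(n + 2)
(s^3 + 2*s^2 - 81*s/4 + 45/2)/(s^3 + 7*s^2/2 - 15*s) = (s - 3/2)/s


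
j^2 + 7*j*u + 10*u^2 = (j + 2*u)*(j + 5*u)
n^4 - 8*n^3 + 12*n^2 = n^2*(n - 6)*(n - 2)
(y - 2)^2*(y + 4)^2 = y^4 + 4*y^3 - 12*y^2 - 32*y + 64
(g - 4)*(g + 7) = g^2 + 3*g - 28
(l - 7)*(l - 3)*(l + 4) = l^3 - 6*l^2 - 19*l + 84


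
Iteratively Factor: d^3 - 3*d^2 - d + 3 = (d + 1)*(d^2 - 4*d + 3) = (d - 1)*(d + 1)*(d - 3)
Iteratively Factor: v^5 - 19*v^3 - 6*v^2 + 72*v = (v)*(v^4 - 19*v^2 - 6*v + 72) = v*(v - 4)*(v^3 + 4*v^2 - 3*v - 18) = v*(v - 4)*(v - 2)*(v^2 + 6*v + 9) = v*(v - 4)*(v - 2)*(v + 3)*(v + 3)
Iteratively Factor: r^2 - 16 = (r - 4)*(r + 4)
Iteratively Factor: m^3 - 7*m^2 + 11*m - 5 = (m - 1)*(m^2 - 6*m + 5) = (m - 1)^2*(m - 5)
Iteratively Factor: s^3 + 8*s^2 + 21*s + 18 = (s + 2)*(s^2 + 6*s + 9) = (s + 2)*(s + 3)*(s + 3)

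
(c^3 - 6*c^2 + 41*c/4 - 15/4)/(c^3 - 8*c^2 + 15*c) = (c^2 - 3*c + 5/4)/(c*(c - 5))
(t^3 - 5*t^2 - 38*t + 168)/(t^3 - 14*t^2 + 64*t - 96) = (t^2 - t - 42)/(t^2 - 10*t + 24)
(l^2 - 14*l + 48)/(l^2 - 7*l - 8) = (l - 6)/(l + 1)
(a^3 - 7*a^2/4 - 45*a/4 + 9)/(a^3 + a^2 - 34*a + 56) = (4*a^2 + 9*a - 9)/(4*(a^2 + 5*a - 14))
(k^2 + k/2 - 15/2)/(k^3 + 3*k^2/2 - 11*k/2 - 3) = (2*k - 5)/(2*k^2 - 3*k - 2)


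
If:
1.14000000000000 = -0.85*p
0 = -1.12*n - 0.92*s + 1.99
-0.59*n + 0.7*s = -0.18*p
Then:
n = 0.88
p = -1.34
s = 1.09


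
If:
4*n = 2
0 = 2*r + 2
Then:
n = 1/2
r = -1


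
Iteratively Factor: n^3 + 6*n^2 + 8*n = (n + 2)*(n^2 + 4*n) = (n + 2)*(n + 4)*(n)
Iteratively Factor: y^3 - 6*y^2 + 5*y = (y - 5)*(y^2 - y) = (y - 5)*(y - 1)*(y)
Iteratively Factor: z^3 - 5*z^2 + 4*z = (z - 1)*(z^2 - 4*z) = z*(z - 1)*(z - 4)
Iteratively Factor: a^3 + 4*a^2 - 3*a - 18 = (a + 3)*(a^2 + a - 6) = (a - 2)*(a + 3)*(a + 3)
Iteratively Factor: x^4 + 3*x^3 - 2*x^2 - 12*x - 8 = (x + 2)*(x^3 + x^2 - 4*x - 4) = (x + 2)^2*(x^2 - x - 2) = (x - 2)*(x + 2)^2*(x + 1)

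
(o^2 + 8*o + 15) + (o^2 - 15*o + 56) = 2*o^2 - 7*o + 71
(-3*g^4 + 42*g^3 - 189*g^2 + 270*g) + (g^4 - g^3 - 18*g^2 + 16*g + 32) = -2*g^4 + 41*g^3 - 207*g^2 + 286*g + 32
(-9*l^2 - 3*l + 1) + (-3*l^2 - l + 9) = -12*l^2 - 4*l + 10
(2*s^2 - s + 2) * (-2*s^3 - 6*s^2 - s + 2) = -4*s^5 - 10*s^4 - 7*s^2 - 4*s + 4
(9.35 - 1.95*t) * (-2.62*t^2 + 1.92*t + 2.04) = 5.109*t^3 - 28.241*t^2 + 13.974*t + 19.074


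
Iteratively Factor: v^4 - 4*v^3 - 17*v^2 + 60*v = (v)*(v^3 - 4*v^2 - 17*v + 60) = v*(v - 3)*(v^2 - v - 20) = v*(v - 3)*(v + 4)*(v - 5)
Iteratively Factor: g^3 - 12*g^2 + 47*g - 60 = (g - 4)*(g^2 - 8*g + 15) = (g - 4)*(g - 3)*(g - 5)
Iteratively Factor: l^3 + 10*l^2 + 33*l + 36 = (l + 4)*(l^2 + 6*l + 9) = (l + 3)*(l + 4)*(l + 3)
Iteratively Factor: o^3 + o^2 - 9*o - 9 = (o + 3)*(o^2 - 2*o - 3) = (o - 3)*(o + 3)*(o + 1)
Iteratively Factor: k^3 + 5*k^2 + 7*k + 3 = (k + 1)*(k^2 + 4*k + 3) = (k + 1)^2*(k + 3)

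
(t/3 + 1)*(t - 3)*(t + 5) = t^3/3 + 5*t^2/3 - 3*t - 15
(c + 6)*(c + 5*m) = c^2 + 5*c*m + 6*c + 30*m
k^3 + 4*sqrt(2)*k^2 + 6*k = k*(k + sqrt(2))*(k + 3*sqrt(2))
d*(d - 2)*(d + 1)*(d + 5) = d^4 + 4*d^3 - 7*d^2 - 10*d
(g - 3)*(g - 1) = g^2 - 4*g + 3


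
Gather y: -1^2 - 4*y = -4*y - 1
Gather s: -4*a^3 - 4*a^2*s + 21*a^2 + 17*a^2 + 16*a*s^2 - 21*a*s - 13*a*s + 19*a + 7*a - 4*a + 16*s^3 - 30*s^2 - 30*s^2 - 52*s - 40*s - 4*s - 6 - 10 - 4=-4*a^3 + 38*a^2 + 22*a + 16*s^3 + s^2*(16*a - 60) + s*(-4*a^2 - 34*a - 96) - 20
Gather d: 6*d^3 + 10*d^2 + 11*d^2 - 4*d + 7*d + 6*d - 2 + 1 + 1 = 6*d^3 + 21*d^2 + 9*d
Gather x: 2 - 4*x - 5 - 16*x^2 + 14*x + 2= -16*x^2 + 10*x - 1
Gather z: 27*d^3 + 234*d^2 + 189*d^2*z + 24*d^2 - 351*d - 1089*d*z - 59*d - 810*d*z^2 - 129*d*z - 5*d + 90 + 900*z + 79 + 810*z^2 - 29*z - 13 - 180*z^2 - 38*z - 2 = 27*d^3 + 258*d^2 - 415*d + z^2*(630 - 810*d) + z*(189*d^2 - 1218*d + 833) + 154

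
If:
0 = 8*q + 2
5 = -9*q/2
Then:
No Solution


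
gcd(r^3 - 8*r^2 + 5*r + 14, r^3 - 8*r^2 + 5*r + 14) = r^3 - 8*r^2 + 5*r + 14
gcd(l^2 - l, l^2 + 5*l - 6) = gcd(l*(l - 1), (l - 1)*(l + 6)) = l - 1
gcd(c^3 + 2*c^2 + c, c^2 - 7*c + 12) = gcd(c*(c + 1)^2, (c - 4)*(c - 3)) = 1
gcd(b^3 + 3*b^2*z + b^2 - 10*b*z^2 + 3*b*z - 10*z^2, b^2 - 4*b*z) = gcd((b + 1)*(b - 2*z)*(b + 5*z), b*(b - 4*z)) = 1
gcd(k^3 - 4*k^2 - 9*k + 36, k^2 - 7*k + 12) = k^2 - 7*k + 12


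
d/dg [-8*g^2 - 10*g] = -16*g - 10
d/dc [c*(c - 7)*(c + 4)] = 3*c^2 - 6*c - 28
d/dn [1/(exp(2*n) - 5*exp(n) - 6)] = (5 - 2*exp(n))*exp(n)/(-exp(2*n) + 5*exp(n) + 6)^2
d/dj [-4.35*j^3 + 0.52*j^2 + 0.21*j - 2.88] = -13.05*j^2 + 1.04*j + 0.21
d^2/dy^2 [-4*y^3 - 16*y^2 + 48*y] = -24*y - 32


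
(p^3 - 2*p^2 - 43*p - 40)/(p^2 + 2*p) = (p^3 - 2*p^2 - 43*p - 40)/(p*(p + 2))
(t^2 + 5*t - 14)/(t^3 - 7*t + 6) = (t + 7)/(t^2 + 2*t - 3)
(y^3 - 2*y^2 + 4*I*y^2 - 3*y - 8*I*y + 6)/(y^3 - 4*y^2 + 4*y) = (y^2 + 4*I*y - 3)/(y*(y - 2))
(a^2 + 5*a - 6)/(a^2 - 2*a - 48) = (a - 1)/(a - 8)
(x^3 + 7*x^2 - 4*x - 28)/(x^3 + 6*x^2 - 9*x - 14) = (x + 2)/(x + 1)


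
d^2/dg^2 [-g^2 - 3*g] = -2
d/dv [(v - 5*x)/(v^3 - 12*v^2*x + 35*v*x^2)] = (-2*v + 7*x)/(v^2*(v^2 - 14*v*x + 49*x^2))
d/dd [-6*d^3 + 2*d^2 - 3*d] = -18*d^2 + 4*d - 3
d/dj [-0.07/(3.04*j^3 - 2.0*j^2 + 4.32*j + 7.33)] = (0.6384*j^2 - 0.28*j + 0.3024)/(3.04*j^3 - 2.0*j^2 + 4.32*j + 7.33)^2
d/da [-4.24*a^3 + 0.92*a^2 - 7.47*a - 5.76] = -12.72*a^2 + 1.84*a - 7.47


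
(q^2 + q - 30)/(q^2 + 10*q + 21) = (q^2 + q - 30)/(q^2 + 10*q + 21)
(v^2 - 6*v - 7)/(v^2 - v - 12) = (-v^2 + 6*v + 7)/(-v^2 + v + 12)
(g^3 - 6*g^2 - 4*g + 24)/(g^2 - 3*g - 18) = (g^2 - 4)/(g + 3)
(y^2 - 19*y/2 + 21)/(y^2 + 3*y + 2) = (y^2 - 19*y/2 + 21)/(y^2 + 3*y + 2)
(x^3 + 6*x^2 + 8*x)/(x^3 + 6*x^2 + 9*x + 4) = x*(x + 2)/(x^2 + 2*x + 1)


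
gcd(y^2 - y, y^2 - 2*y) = y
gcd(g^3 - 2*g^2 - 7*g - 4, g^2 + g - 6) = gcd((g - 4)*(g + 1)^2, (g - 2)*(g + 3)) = 1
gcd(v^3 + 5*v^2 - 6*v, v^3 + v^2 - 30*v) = v^2 + 6*v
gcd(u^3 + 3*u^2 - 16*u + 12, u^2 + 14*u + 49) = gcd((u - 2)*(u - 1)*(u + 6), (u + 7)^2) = 1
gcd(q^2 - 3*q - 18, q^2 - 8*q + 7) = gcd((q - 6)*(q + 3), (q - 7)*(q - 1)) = 1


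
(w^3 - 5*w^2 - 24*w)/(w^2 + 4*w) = (w^2 - 5*w - 24)/(w + 4)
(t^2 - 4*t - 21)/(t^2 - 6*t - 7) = (t + 3)/(t + 1)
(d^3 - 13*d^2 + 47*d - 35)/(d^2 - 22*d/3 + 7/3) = 3*(d^2 - 6*d + 5)/(3*d - 1)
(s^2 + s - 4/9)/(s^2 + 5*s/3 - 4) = (9*s^2 + 9*s - 4)/(3*(3*s^2 + 5*s - 12))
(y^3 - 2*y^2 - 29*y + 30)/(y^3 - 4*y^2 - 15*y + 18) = (y + 5)/(y + 3)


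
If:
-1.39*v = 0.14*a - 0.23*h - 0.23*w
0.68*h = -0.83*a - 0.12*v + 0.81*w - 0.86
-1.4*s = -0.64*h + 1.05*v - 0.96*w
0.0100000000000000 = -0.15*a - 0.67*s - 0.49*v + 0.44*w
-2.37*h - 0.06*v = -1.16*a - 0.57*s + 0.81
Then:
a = 0.12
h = -0.15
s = 0.56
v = 0.14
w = 1.07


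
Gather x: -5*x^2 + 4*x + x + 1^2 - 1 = -5*x^2 + 5*x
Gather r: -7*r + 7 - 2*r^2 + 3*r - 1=-2*r^2 - 4*r + 6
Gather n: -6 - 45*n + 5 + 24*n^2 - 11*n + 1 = 24*n^2 - 56*n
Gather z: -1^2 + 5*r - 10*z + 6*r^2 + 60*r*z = 6*r^2 + 5*r + z*(60*r - 10) - 1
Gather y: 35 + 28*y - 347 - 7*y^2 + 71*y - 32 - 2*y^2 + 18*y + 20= -9*y^2 + 117*y - 324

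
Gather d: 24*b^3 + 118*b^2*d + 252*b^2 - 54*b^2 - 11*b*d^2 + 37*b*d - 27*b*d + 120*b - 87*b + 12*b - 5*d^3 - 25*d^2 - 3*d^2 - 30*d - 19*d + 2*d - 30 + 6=24*b^3 + 198*b^2 + 45*b - 5*d^3 + d^2*(-11*b - 28) + d*(118*b^2 + 10*b - 47) - 24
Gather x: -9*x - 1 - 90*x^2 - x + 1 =-90*x^2 - 10*x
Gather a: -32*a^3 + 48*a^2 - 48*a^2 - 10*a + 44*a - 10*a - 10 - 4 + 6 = -32*a^3 + 24*a - 8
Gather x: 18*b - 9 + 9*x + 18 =18*b + 9*x + 9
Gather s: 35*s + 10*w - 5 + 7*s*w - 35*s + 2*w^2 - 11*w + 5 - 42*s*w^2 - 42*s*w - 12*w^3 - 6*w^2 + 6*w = s*(-42*w^2 - 35*w) - 12*w^3 - 4*w^2 + 5*w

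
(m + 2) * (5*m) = 5*m^2 + 10*m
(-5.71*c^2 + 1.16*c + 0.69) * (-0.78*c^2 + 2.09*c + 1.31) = 4.4538*c^4 - 12.8387*c^3 - 5.5939*c^2 + 2.9617*c + 0.9039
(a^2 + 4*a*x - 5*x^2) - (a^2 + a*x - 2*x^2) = 3*a*x - 3*x^2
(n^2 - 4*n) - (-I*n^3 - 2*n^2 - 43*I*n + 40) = I*n^3 + 3*n^2 - 4*n + 43*I*n - 40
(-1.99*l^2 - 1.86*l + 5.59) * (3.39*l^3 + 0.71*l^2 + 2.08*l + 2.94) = -6.7461*l^5 - 7.7183*l^4 + 13.4903*l^3 - 5.7505*l^2 + 6.1588*l + 16.4346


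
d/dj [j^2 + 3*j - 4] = 2*j + 3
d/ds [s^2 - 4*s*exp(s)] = -4*s*exp(s) + 2*s - 4*exp(s)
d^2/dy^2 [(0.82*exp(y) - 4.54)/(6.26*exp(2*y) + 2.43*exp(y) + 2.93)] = (32.133832*exp(4*y) - 724.120492*exp(3*y) - 297.426372*exp(2*y) + 300.440524*exp(y) + 39.363964)*exp(y)/(245.314376*exp(6*y) + 285.677604*exp(5*y) + 455.353026*exp(4*y) + 281.772351*exp(3*y) + 213.128493*exp(2*y) + 62.583921*exp(y) + 25.153757)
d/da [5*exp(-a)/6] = -5*exp(-a)/6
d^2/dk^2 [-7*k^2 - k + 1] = -14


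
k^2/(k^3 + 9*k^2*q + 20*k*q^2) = k/(k^2 + 9*k*q + 20*q^2)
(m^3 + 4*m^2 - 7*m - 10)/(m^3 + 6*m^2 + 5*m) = (m - 2)/m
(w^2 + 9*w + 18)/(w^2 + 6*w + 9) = (w + 6)/(w + 3)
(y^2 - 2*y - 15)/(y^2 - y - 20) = (y + 3)/(y + 4)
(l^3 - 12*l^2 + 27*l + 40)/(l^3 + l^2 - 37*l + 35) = (l^2 - 7*l - 8)/(l^2 + 6*l - 7)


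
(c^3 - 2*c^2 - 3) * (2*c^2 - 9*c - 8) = 2*c^5 - 13*c^4 + 10*c^3 + 10*c^2 + 27*c + 24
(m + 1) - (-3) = m + 4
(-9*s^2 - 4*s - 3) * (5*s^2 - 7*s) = -45*s^4 + 43*s^3 + 13*s^2 + 21*s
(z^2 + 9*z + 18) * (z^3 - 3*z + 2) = z^5 + 9*z^4 + 15*z^3 - 25*z^2 - 36*z + 36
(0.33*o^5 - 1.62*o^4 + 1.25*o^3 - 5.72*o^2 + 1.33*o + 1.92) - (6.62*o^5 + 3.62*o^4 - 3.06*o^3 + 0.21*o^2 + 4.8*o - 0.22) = -6.29*o^5 - 5.24*o^4 + 4.31*o^3 - 5.93*o^2 - 3.47*o + 2.14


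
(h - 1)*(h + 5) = h^2 + 4*h - 5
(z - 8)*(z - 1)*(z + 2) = z^3 - 7*z^2 - 10*z + 16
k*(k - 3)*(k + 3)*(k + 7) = k^4 + 7*k^3 - 9*k^2 - 63*k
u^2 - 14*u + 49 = (u - 7)^2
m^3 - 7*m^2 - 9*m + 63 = (m - 7)*(m - 3)*(m + 3)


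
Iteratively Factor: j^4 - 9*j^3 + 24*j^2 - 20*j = (j - 5)*(j^3 - 4*j^2 + 4*j) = (j - 5)*(j - 2)*(j^2 - 2*j) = j*(j - 5)*(j - 2)*(j - 2)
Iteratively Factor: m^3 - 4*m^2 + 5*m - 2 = (m - 2)*(m^2 - 2*m + 1) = (m - 2)*(m - 1)*(m - 1)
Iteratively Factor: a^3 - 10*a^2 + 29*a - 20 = (a - 1)*(a^2 - 9*a + 20) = (a - 4)*(a - 1)*(a - 5)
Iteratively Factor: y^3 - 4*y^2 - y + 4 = (y - 4)*(y^2 - 1) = (y - 4)*(y - 1)*(y + 1)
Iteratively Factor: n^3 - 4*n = (n)*(n^2 - 4) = n*(n + 2)*(n - 2)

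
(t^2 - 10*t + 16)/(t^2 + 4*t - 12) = (t - 8)/(t + 6)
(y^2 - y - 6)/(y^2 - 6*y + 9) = (y + 2)/(y - 3)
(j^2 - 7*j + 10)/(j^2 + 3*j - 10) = (j - 5)/(j + 5)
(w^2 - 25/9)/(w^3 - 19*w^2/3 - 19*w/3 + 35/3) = (w - 5/3)/(w^2 - 8*w + 7)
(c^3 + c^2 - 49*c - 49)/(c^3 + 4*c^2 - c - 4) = (c^2 - 49)/(c^2 + 3*c - 4)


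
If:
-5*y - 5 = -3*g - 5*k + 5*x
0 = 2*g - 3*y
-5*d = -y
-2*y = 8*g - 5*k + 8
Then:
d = y/5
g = 3*y/2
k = 14*y/5 + 8/5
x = 27*y/10 + 3/5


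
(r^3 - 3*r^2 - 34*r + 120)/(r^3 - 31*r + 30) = (r - 4)/(r - 1)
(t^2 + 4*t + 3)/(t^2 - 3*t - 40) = (t^2 + 4*t + 3)/(t^2 - 3*t - 40)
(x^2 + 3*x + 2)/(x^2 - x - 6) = (x + 1)/(x - 3)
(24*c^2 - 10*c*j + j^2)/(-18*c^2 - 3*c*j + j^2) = (-4*c + j)/(3*c + j)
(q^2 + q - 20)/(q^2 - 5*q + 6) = (q^2 + q - 20)/(q^2 - 5*q + 6)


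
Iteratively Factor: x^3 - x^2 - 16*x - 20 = (x + 2)*(x^2 - 3*x - 10) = (x + 2)^2*(x - 5)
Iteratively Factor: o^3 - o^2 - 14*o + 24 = (o - 3)*(o^2 + 2*o - 8) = (o - 3)*(o - 2)*(o + 4)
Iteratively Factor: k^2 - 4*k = (k - 4)*(k)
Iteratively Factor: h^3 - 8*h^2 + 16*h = (h - 4)*(h^2 - 4*h) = (h - 4)^2*(h)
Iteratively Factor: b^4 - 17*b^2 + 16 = (b - 1)*(b^3 + b^2 - 16*b - 16) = (b - 4)*(b - 1)*(b^2 + 5*b + 4) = (b - 4)*(b - 1)*(b + 4)*(b + 1)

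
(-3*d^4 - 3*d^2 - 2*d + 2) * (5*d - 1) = -15*d^5 + 3*d^4 - 15*d^3 - 7*d^2 + 12*d - 2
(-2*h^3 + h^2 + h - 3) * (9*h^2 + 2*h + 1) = -18*h^5 + 5*h^4 + 9*h^3 - 24*h^2 - 5*h - 3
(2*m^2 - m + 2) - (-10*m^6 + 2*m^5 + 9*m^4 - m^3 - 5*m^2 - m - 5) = 10*m^6 - 2*m^5 - 9*m^4 + m^3 + 7*m^2 + 7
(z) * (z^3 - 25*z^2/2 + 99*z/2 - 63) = z^4 - 25*z^3/2 + 99*z^2/2 - 63*z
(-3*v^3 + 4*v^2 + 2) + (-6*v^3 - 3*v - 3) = -9*v^3 + 4*v^2 - 3*v - 1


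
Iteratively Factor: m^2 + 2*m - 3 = (m - 1)*(m + 3)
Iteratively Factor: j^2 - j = (j - 1)*(j)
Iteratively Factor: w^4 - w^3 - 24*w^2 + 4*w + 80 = (w + 2)*(w^3 - 3*w^2 - 18*w + 40) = (w + 2)*(w + 4)*(w^2 - 7*w + 10) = (w - 2)*(w + 2)*(w + 4)*(w - 5)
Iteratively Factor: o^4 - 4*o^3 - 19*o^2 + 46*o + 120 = (o - 5)*(o^3 + o^2 - 14*o - 24) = (o - 5)*(o - 4)*(o^2 + 5*o + 6) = (o - 5)*(o - 4)*(o + 3)*(o + 2)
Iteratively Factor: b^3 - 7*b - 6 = (b + 1)*(b^2 - b - 6) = (b + 1)*(b + 2)*(b - 3)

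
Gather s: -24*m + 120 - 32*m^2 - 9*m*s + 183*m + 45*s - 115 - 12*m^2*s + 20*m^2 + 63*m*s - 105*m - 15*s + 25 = -12*m^2 + 54*m + s*(-12*m^2 + 54*m + 30) + 30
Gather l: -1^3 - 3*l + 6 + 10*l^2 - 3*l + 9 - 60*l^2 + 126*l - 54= -50*l^2 + 120*l - 40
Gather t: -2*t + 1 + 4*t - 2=2*t - 1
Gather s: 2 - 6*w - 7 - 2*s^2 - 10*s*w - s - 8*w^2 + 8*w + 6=-2*s^2 + s*(-10*w - 1) - 8*w^2 + 2*w + 1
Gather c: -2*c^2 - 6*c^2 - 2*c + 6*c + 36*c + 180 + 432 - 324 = -8*c^2 + 40*c + 288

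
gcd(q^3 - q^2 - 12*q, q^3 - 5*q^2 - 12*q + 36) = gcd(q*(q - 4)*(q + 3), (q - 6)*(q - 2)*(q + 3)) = q + 3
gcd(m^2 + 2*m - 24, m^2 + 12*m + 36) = m + 6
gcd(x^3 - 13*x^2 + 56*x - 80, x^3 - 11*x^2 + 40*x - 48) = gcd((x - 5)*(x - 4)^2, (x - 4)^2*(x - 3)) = x^2 - 8*x + 16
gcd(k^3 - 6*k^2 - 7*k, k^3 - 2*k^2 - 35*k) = k^2 - 7*k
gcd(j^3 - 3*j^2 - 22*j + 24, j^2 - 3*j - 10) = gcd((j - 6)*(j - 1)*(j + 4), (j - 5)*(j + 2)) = 1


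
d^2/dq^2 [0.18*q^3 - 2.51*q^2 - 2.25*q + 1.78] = 1.08*q - 5.02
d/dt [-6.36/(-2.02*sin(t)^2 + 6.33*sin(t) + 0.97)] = (40.2588 - 25.6944*sin(t))*cos(t)/(-2.02*sin(t)^2 + 6.33*sin(t) + 0.97)^2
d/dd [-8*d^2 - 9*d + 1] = -16*d - 9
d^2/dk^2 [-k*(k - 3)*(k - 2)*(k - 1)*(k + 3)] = -20*k^3 + 36*k^2 + 42*k - 54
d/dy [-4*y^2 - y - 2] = -8*y - 1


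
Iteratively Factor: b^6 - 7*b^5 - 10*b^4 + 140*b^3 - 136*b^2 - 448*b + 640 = (b - 5)*(b^5 - 2*b^4 - 20*b^3 + 40*b^2 + 64*b - 128) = (b - 5)*(b + 4)*(b^4 - 6*b^3 + 4*b^2 + 24*b - 32) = (b - 5)*(b - 4)*(b + 4)*(b^3 - 2*b^2 - 4*b + 8) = (b - 5)*(b - 4)*(b - 2)*(b + 4)*(b^2 - 4) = (b - 5)*(b - 4)*(b - 2)^2*(b + 4)*(b + 2)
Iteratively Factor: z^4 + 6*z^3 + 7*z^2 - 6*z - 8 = (z - 1)*(z^3 + 7*z^2 + 14*z + 8) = (z - 1)*(z + 4)*(z^2 + 3*z + 2) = (z - 1)*(z + 2)*(z + 4)*(z + 1)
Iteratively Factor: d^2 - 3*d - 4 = (d + 1)*(d - 4)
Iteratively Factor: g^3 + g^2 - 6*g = (g + 3)*(g^2 - 2*g) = (g - 2)*(g + 3)*(g)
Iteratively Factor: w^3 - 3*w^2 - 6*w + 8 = (w - 1)*(w^2 - 2*w - 8) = (w - 4)*(w - 1)*(w + 2)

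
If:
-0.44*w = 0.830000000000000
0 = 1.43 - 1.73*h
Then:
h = 0.83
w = -1.89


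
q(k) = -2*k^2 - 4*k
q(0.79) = -4.41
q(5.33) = -78.14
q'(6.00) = -28.00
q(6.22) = -102.26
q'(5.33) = -25.32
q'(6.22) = -28.88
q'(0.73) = -6.92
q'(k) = -4*k - 4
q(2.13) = -17.59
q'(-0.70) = -1.20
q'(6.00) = -28.00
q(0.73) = -3.99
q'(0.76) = -7.04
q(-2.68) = -3.64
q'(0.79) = -7.16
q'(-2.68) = 6.72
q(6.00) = -96.00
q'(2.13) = -12.52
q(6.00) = -96.00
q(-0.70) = 1.82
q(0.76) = -4.20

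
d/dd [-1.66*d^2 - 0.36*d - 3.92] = -3.32*d - 0.36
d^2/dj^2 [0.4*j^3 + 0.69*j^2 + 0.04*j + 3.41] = 2.4*j + 1.38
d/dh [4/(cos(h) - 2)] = 4*sin(h)/(cos(h) - 2)^2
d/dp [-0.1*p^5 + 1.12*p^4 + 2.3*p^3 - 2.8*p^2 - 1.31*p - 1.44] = -0.5*p^4 + 4.48*p^3 + 6.9*p^2 - 5.6*p - 1.31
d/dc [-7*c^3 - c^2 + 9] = c*(-21*c - 2)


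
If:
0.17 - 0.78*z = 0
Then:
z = 0.22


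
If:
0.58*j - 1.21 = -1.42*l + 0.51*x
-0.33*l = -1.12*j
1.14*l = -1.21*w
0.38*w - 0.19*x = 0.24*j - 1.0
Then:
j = 0.42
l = 1.42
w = -1.34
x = 2.06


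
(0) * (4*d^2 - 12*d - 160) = 0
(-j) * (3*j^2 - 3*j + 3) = -3*j^3 + 3*j^2 - 3*j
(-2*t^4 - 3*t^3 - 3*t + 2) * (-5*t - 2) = 10*t^5 + 19*t^4 + 6*t^3 + 15*t^2 - 4*t - 4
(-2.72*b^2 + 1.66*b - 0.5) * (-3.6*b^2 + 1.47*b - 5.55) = 9.792*b^4 - 9.9744*b^3 + 19.3362*b^2 - 9.948*b + 2.775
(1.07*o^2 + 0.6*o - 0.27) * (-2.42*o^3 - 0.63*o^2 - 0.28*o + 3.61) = -2.5894*o^5 - 2.1261*o^4 - 0.0242000000000001*o^3 + 3.8648*o^2 + 2.2416*o - 0.9747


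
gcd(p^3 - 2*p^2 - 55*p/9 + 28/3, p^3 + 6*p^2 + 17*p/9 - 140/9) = p^2 + p - 28/9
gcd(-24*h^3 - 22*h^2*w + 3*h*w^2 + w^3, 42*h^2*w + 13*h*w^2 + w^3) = 6*h + w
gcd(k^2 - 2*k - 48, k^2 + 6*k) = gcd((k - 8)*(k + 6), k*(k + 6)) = k + 6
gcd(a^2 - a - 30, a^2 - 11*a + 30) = a - 6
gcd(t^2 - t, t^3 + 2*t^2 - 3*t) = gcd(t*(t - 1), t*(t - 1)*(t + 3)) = t^2 - t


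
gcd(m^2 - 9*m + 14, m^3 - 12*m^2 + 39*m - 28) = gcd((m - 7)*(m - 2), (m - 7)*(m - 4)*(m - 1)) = m - 7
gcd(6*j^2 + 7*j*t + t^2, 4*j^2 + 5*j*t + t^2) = j + t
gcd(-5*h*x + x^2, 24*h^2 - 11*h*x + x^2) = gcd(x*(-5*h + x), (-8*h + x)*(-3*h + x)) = 1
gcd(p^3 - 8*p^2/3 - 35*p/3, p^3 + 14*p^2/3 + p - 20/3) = 1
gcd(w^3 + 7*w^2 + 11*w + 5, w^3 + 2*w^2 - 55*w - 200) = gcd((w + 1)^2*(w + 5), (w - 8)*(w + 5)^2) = w + 5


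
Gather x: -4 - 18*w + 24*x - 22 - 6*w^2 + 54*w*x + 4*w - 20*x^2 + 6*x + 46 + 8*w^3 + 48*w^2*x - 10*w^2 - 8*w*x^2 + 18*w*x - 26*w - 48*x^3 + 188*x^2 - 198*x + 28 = 8*w^3 - 16*w^2 - 40*w - 48*x^3 + x^2*(168 - 8*w) + x*(48*w^2 + 72*w - 168) + 48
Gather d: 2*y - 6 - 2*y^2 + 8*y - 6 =-2*y^2 + 10*y - 12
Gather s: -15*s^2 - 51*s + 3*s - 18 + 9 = -15*s^2 - 48*s - 9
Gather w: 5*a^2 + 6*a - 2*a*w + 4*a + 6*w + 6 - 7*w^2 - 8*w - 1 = 5*a^2 + 10*a - 7*w^2 + w*(-2*a - 2) + 5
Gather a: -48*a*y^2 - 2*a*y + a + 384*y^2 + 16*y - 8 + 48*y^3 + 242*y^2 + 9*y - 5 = a*(-48*y^2 - 2*y + 1) + 48*y^3 + 626*y^2 + 25*y - 13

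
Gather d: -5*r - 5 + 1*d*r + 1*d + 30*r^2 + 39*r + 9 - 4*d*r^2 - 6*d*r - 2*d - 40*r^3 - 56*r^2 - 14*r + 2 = d*(-4*r^2 - 5*r - 1) - 40*r^3 - 26*r^2 + 20*r + 6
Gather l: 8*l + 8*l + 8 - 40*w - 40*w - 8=16*l - 80*w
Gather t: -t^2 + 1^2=1 - t^2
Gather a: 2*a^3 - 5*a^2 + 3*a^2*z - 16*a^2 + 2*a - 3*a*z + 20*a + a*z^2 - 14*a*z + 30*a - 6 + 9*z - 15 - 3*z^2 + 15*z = 2*a^3 + a^2*(3*z - 21) + a*(z^2 - 17*z + 52) - 3*z^2 + 24*z - 21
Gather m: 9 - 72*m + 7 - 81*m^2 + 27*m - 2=-81*m^2 - 45*m + 14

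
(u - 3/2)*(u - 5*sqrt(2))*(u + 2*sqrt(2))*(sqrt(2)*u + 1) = sqrt(2)*u^4 - 5*u^3 - 3*sqrt(2)*u^3/2 - 23*sqrt(2)*u^2 + 15*u^2/2 - 20*u + 69*sqrt(2)*u/2 + 30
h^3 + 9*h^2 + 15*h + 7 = (h + 1)^2*(h + 7)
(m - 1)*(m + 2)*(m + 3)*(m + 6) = m^4 + 10*m^3 + 25*m^2 - 36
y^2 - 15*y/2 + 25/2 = (y - 5)*(y - 5/2)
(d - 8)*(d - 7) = d^2 - 15*d + 56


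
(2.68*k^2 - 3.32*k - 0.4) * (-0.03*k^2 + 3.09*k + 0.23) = -0.0804*k^4 + 8.3808*k^3 - 9.6304*k^2 - 1.9996*k - 0.092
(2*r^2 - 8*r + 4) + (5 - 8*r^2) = -6*r^2 - 8*r + 9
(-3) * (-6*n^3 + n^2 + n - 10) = 18*n^3 - 3*n^2 - 3*n + 30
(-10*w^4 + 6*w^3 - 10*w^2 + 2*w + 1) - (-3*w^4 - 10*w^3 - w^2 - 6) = -7*w^4 + 16*w^3 - 9*w^2 + 2*w + 7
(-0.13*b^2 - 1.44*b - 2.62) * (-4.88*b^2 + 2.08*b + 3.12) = 0.6344*b^4 + 6.7568*b^3 + 9.3848*b^2 - 9.9424*b - 8.1744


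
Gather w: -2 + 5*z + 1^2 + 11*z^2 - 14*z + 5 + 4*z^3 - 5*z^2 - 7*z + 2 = 4*z^3 + 6*z^2 - 16*z + 6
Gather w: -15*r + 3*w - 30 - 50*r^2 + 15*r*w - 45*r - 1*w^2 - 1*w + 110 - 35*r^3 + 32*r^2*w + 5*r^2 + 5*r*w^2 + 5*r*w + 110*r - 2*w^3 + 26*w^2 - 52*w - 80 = -35*r^3 - 45*r^2 + 50*r - 2*w^3 + w^2*(5*r + 25) + w*(32*r^2 + 20*r - 50)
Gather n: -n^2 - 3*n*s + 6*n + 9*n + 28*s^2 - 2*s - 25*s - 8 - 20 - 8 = -n^2 + n*(15 - 3*s) + 28*s^2 - 27*s - 36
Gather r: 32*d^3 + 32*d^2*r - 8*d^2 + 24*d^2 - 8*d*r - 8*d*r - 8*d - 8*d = 32*d^3 + 16*d^2 - 16*d + r*(32*d^2 - 16*d)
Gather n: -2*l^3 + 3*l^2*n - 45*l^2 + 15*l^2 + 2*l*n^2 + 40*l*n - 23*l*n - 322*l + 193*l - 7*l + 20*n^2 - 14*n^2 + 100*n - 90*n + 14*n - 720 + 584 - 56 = -2*l^3 - 30*l^2 - 136*l + n^2*(2*l + 6) + n*(3*l^2 + 17*l + 24) - 192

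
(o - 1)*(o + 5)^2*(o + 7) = o^4 + 16*o^3 + 78*o^2 + 80*o - 175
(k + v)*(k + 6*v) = k^2 + 7*k*v + 6*v^2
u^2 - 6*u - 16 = (u - 8)*(u + 2)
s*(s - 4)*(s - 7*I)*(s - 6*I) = s^4 - 4*s^3 - 13*I*s^3 - 42*s^2 + 52*I*s^2 + 168*s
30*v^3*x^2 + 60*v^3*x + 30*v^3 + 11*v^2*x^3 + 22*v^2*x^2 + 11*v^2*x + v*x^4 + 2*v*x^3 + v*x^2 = (5*v + x)*(6*v + x)*(x + 1)*(v*x + v)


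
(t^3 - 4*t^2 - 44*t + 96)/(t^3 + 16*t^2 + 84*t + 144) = (t^2 - 10*t + 16)/(t^2 + 10*t + 24)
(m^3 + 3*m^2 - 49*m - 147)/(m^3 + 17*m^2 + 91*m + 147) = (m - 7)/(m + 7)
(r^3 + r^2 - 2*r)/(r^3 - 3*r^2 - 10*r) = (r - 1)/(r - 5)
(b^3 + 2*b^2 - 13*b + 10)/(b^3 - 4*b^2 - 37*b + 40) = (b - 2)/(b - 8)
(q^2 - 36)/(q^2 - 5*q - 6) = (q + 6)/(q + 1)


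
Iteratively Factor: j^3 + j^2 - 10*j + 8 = (j - 2)*(j^2 + 3*j - 4) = (j - 2)*(j - 1)*(j + 4)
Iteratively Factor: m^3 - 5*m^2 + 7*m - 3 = (m - 1)*(m^2 - 4*m + 3) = (m - 3)*(m - 1)*(m - 1)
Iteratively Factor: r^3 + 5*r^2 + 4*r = (r)*(r^2 + 5*r + 4) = r*(r + 4)*(r + 1)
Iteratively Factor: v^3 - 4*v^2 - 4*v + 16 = (v - 4)*(v^2 - 4) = (v - 4)*(v + 2)*(v - 2)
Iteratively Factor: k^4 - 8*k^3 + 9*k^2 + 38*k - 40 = (k - 4)*(k^3 - 4*k^2 - 7*k + 10) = (k - 5)*(k - 4)*(k^2 + k - 2) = (k - 5)*(k - 4)*(k + 2)*(k - 1)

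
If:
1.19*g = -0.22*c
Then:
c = -5.40909090909091*g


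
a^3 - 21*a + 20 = (a - 4)*(a - 1)*(a + 5)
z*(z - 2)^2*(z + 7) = z^4 + 3*z^3 - 24*z^2 + 28*z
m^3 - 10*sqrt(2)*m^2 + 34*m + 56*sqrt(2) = (m - 7*sqrt(2))*(m - 4*sqrt(2))*(m + sqrt(2))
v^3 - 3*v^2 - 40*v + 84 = (v - 7)*(v - 2)*(v + 6)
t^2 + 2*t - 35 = (t - 5)*(t + 7)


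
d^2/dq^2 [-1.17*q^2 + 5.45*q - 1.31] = -2.34000000000000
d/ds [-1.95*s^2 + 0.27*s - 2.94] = 0.27 - 3.9*s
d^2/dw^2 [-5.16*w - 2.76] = 0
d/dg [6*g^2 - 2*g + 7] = 12*g - 2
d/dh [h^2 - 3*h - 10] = 2*h - 3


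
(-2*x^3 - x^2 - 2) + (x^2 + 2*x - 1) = -2*x^3 + 2*x - 3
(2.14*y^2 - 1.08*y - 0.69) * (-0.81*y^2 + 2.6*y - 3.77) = -1.7334*y^4 + 6.4388*y^3 - 10.3169*y^2 + 2.2776*y + 2.6013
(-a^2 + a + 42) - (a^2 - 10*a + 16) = -2*a^2 + 11*a + 26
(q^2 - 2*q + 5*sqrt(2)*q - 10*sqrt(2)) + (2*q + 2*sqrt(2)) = q^2 + 5*sqrt(2)*q - 8*sqrt(2)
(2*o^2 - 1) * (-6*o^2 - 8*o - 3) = -12*o^4 - 16*o^3 + 8*o + 3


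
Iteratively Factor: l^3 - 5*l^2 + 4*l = (l)*(l^2 - 5*l + 4) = l*(l - 4)*(l - 1)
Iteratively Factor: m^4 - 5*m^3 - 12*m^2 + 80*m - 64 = (m + 4)*(m^3 - 9*m^2 + 24*m - 16) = (m - 1)*(m + 4)*(m^2 - 8*m + 16) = (m - 4)*(m - 1)*(m + 4)*(m - 4)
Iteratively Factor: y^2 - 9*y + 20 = (y - 5)*(y - 4)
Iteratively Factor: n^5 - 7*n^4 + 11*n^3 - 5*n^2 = (n - 5)*(n^4 - 2*n^3 + n^2) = n*(n - 5)*(n^3 - 2*n^2 + n) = n^2*(n - 5)*(n^2 - 2*n + 1) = n^2*(n - 5)*(n - 1)*(n - 1)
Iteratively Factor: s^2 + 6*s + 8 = (s + 2)*(s + 4)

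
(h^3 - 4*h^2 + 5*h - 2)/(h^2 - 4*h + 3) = (h^2 - 3*h + 2)/(h - 3)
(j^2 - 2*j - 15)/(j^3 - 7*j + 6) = (j - 5)/(j^2 - 3*j + 2)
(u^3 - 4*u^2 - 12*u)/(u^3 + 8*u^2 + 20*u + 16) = u*(u - 6)/(u^2 + 6*u + 8)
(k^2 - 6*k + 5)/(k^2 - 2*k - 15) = (k - 1)/(k + 3)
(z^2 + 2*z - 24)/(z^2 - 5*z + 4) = (z + 6)/(z - 1)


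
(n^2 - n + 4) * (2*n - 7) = 2*n^3 - 9*n^2 + 15*n - 28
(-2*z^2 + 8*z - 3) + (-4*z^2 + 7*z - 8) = -6*z^2 + 15*z - 11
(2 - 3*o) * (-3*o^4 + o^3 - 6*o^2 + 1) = 9*o^5 - 9*o^4 + 20*o^3 - 12*o^2 - 3*o + 2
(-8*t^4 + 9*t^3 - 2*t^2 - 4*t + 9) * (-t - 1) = 8*t^5 - t^4 - 7*t^3 + 6*t^2 - 5*t - 9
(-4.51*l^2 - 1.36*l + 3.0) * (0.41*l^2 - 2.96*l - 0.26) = -1.8491*l^4 + 12.792*l^3 + 6.4282*l^2 - 8.5264*l - 0.78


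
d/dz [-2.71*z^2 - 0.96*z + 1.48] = -5.42*z - 0.96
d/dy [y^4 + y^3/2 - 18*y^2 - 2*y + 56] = 4*y^3 + 3*y^2/2 - 36*y - 2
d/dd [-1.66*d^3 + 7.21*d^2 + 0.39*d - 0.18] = -4.98*d^2 + 14.42*d + 0.39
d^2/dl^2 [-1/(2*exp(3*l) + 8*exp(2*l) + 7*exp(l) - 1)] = (-2*(6*exp(2*l) + 16*exp(l) + 7)^2*exp(l) + (18*exp(2*l) + 32*exp(l) + 7)*(2*exp(3*l) + 8*exp(2*l) + 7*exp(l) - 1))*exp(l)/(2*exp(3*l) + 8*exp(2*l) + 7*exp(l) - 1)^3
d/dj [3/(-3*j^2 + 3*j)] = (2*j - 1)/(j^2*(j - 1)^2)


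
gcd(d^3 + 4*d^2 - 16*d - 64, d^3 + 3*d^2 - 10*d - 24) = d + 4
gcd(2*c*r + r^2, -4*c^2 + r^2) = 2*c + r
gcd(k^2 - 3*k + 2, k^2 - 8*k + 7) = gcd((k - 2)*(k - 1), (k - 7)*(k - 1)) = k - 1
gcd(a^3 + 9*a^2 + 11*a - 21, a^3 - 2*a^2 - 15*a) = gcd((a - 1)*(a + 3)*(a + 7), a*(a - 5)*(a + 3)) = a + 3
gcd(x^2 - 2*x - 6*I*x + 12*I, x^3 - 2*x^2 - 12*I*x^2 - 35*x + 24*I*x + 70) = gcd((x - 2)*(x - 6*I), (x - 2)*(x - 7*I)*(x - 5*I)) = x - 2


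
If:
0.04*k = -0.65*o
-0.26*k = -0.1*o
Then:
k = 0.00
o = 0.00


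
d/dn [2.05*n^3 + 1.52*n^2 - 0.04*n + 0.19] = 6.15*n^2 + 3.04*n - 0.04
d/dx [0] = 0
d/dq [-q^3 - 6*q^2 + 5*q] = -3*q^2 - 12*q + 5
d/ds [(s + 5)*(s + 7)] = 2*s + 12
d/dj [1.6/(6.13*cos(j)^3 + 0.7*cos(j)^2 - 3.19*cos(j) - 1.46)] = (29.424*cos(j)^2 + 2.24*cos(j) - 5.104)*sin(j)/(6.13*cos(j)^3 + 0.7*cos(j)^2 - 3.19*cos(j) - 1.46)^2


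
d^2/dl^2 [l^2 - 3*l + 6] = 2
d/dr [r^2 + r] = 2*r + 1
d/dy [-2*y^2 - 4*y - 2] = -4*y - 4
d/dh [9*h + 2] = 9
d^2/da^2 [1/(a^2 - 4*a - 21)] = 2*(a^2 - 4*a - 4*(a - 2)^2 - 21)/(-a^2 + 4*a + 21)^3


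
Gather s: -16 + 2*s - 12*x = 2*s - 12*x - 16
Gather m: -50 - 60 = -110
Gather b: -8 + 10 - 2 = 0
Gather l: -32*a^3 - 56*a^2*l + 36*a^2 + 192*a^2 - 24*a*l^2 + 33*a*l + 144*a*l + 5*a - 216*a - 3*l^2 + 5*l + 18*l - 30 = -32*a^3 + 228*a^2 - 211*a + l^2*(-24*a - 3) + l*(-56*a^2 + 177*a + 23) - 30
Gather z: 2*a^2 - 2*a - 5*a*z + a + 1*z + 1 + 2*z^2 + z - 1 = 2*a^2 - a + 2*z^2 + z*(2 - 5*a)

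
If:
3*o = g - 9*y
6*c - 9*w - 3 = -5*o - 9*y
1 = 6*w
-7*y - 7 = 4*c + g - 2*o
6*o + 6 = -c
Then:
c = 1236/289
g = -603/34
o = -495/289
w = 1/6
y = -809/578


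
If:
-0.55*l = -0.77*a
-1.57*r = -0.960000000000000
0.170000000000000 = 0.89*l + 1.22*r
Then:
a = -0.46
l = -0.65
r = 0.61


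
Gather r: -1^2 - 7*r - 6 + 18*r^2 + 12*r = 18*r^2 + 5*r - 7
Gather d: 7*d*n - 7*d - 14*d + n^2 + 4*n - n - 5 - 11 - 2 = d*(7*n - 21) + n^2 + 3*n - 18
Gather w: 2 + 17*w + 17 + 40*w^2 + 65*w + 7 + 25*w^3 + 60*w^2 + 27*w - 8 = 25*w^3 + 100*w^2 + 109*w + 18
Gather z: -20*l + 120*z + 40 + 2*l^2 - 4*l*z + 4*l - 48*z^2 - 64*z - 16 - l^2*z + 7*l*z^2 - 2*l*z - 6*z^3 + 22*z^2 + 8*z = 2*l^2 - 16*l - 6*z^3 + z^2*(7*l - 26) + z*(-l^2 - 6*l + 64) + 24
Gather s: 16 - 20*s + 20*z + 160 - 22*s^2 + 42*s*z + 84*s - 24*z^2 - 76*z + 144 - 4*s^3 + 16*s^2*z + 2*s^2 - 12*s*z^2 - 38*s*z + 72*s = -4*s^3 + s^2*(16*z - 20) + s*(-12*z^2 + 4*z + 136) - 24*z^2 - 56*z + 320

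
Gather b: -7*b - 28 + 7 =-7*b - 21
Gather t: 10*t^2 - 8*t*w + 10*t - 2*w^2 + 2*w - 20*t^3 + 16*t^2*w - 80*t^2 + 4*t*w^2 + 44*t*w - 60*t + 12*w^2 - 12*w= -20*t^3 + t^2*(16*w - 70) + t*(4*w^2 + 36*w - 50) + 10*w^2 - 10*w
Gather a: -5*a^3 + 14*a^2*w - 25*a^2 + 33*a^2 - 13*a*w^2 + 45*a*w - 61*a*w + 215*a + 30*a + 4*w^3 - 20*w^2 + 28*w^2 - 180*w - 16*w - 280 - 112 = -5*a^3 + a^2*(14*w + 8) + a*(-13*w^2 - 16*w + 245) + 4*w^3 + 8*w^2 - 196*w - 392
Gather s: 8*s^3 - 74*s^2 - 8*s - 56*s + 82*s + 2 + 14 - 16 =8*s^3 - 74*s^2 + 18*s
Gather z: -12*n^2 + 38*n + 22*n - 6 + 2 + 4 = -12*n^2 + 60*n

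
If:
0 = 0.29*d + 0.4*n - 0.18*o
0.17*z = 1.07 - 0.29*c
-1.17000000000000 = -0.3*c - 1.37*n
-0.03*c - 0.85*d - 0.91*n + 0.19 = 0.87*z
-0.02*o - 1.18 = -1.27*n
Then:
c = 0.29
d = -6.57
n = 0.79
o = -8.82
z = 5.80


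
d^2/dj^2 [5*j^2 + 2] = 10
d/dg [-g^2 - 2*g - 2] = -2*g - 2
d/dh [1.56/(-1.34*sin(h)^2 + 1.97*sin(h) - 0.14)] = (4.1808*sin(h) - 3.0732)*cos(h)/(1.34*sin(h)^2 - 1.97*sin(h) + 0.14)^2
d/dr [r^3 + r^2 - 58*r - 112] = 3*r^2 + 2*r - 58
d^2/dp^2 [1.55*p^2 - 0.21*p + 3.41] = 3.10000000000000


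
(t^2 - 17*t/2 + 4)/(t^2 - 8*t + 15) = (t^2 - 17*t/2 + 4)/(t^2 - 8*t + 15)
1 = 1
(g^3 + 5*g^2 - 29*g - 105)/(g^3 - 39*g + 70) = (g + 3)/(g - 2)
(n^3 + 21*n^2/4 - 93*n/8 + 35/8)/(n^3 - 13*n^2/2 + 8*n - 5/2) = (4*n^2 + 23*n - 35)/(4*(n^2 - 6*n + 5))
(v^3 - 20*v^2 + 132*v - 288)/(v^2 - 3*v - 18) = (v^2 - 14*v + 48)/(v + 3)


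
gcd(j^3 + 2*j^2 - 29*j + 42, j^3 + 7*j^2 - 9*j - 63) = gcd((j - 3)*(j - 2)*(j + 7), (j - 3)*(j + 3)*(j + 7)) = j^2 + 4*j - 21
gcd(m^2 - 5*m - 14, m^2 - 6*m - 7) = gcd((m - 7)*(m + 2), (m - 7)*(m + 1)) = m - 7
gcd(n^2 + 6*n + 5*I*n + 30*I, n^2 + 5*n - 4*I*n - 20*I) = 1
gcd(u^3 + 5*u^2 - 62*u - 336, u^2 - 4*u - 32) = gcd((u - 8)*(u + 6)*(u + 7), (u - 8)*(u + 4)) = u - 8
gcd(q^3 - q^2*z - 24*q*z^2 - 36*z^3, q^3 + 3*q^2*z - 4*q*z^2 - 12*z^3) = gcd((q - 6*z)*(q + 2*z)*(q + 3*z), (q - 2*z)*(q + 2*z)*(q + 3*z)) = q^2 + 5*q*z + 6*z^2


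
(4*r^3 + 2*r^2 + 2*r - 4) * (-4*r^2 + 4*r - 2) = -16*r^5 + 8*r^4 - 8*r^3 + 20*r^2 - 20*r + 8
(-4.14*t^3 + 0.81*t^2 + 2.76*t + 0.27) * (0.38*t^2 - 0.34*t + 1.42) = -1.5732*t^5 + 1.7154*t^4 - 5.1054*t^3 + 0.3144*t^2 + 3.8274*t + 0.3834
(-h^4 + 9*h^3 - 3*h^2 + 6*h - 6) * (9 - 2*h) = 2*h^5 - 27*h^4 + 87*h^3 - 39*h^2 + 66*h - 54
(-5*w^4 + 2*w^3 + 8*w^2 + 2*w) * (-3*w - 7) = 15*w^5 + 29*w^4 - 38*w^3 - 62*w^2 - 14*w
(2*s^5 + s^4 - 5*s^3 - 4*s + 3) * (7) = 14*s^5 + 7*s^4 - 35*s^3 - 28*s + 21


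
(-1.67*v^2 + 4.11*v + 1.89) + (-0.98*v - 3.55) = -1.67*v^2 + 3.13*v - 1.66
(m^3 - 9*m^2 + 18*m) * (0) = 0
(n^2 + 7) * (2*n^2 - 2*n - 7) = 2*n^4 - 2*n^3 + 7*n^2 - 14*n - 49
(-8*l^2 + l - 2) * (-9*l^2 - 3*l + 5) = 72*l^4 + 15*l^3 - 25*l^2 + 11*l - 10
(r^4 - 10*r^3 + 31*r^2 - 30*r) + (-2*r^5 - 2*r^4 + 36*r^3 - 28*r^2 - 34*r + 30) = -2*r^5 - r^4 + 26*r^3 + 3*r^2 - 64*r + 30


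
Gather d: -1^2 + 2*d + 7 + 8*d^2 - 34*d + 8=8*d^2 - 32*d + 14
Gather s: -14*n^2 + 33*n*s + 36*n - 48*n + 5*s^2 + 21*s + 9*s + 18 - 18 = -14*n^2 - 12*n + 5*s^2 + s*(33*n + 30)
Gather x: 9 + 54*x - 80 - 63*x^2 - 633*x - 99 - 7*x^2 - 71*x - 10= -70*x^2 - 650*x - 180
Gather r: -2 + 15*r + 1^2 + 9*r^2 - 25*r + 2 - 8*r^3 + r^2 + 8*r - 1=-8*r^3 + 10*r^2 - 2*r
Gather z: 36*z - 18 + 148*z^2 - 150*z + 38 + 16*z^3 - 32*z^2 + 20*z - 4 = 16*z^3 + 116*z^2 - 94*z + 16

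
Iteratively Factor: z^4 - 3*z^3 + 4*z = (z + 1)*(z^3 - 4*z^2 + 4*z) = z*(z + 1)*(z^2 - 4*z + 4) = z*(z - 2)*(z + 1)*(z - 2)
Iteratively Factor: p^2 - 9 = (p - 3)*(p + 3)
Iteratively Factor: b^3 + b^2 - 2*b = (b + 2)*(b^2 - b) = (b - 1)*(b + 2)*(b)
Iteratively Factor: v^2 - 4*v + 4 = (v - 2)*(v - 2)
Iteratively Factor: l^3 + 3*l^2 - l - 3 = (l - 1)*(l^2 + 4*l + 3) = (l - 1)*(l + 1)*(l + 3)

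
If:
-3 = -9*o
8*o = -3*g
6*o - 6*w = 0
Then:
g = -8/9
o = 1/3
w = 1/3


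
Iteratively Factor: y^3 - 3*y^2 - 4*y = (y + 1)*(y^2 - 4*y) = (y - 4)*(y + 1)*(y)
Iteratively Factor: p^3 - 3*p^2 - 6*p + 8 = (p - 4)*(p^2 + p - 2) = (p - 4)*(p + 2)*(p - 1)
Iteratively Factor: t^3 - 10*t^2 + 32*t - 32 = (t - 4)*(t^2 - 6*t + 8) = (t - 4)*(t - 2)*(t - 4)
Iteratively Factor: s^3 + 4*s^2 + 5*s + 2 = (s + 1)*(s^2 + 3*s + 2) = (s + 1)*(s + 2)*(s + 1)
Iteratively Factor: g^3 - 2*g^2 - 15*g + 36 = (g + 4)*(g^2 - 6*g + 9) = (g - 3)*(g + 4)*(g - 3)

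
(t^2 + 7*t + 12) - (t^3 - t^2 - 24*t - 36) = -t^3 + 2*t^2 + 31*t + 48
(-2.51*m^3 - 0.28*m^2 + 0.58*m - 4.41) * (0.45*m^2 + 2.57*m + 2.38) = -1.1295*m^5 - 6.5767*m^4 - 6.4324*m^3 - 1.1603*m^2 - 9.9533*m - 10.4958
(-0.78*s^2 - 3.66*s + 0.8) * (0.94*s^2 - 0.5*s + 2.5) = -0.7332*s^4 - 3.0504*s^3 + 0.632*s^2 - 9.55*s + 2.0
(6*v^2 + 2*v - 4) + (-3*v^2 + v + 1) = 3*v^2 + 3*v - 3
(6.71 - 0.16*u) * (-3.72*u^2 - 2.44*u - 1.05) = 0.5952*u^3 - 24.5708*u^2 - 16.2044*u - 7.0455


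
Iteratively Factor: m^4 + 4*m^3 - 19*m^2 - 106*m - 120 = (m - 5)*(m^3 + 9*m^2 + 26*m + 24) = (m - 5)*(m + 3)*(m^2 + 6*m + 8) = (m - 5)*(m + 2)*(m + 3)*(m + 4)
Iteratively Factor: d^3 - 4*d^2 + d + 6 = (d - 3)*(d^2 - d - 2) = (d - 3)*(d + 1)*(d - 2)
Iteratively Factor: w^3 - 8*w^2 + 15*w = (w - 3)*(w^2 - 5*w) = w*(w - 3)*(w - 5)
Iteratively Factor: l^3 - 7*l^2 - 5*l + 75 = (l - 5)*(l^2 - 2*l - 15) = (l - 5)^2*(l + 3)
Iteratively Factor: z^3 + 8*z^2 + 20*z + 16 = (z + 2)*(z^2 + 6*z + 8) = (z + 2)^2*(z + 4)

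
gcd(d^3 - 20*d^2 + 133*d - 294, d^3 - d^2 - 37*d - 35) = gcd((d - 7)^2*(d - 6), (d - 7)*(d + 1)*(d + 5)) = d - 7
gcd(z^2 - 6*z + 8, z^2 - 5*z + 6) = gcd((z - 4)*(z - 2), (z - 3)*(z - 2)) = z - 2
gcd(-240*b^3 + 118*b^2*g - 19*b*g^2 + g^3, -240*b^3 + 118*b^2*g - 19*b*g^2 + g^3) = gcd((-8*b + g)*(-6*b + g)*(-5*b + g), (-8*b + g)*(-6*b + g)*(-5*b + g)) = 240*b^3 - 118*b^2*g + 19*b*g^2 - g^3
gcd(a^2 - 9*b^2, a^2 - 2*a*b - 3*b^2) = a - 3*b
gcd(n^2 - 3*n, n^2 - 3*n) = n^2 - 3*n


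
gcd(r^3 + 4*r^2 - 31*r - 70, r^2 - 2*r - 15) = r - 5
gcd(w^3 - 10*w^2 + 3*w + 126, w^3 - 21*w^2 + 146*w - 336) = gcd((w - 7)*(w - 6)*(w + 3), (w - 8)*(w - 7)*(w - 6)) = w^2 - 13*w + 42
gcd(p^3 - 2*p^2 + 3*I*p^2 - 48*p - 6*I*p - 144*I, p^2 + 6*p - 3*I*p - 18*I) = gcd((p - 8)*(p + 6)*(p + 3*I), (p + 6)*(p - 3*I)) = p + 6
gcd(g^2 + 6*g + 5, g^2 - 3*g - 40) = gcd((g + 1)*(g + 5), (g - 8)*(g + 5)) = g + 5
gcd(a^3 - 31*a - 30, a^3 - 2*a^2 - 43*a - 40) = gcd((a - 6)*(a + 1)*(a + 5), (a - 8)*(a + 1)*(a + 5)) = a^2 + 6*a + 5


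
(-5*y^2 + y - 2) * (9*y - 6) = -45*y^3 + 39*y^2 - 24*y + 12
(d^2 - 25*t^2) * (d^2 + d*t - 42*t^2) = d^4 + d^3*t - 67*d^2*t^2 - 25*d*t^3 + 1050*t^4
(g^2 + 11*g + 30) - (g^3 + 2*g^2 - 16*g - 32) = -g^3 - g^2 + 27*g + 62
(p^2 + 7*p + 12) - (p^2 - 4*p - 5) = 11*p + 17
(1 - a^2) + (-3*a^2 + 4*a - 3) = -4*a^2 + 4*a - 2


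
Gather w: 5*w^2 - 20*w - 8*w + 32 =5*w^2 - 28*w + 32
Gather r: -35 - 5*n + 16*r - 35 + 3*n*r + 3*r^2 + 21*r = -5*n + 3*r^2 + r*(3*n + 37) - 70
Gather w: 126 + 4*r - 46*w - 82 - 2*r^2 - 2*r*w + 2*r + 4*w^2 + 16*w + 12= -2*r^2 + 6*r + 4*w^2 + w*(-2*r - 30) + 56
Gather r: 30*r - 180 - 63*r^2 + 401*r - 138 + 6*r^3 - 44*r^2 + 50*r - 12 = 6*r^3 - 107*r^2 + 481*r - 330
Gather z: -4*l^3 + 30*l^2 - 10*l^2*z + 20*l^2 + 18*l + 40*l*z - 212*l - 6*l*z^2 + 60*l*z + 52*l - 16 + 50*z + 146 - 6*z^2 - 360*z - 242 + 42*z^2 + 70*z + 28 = -4*l^3 + 50*l^2 - 142*l + z^2*(36 - 6*l) + z*(-10*l^2 + 100*l - 240) - 84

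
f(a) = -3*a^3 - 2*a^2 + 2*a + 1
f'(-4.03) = -128.05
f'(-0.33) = 2.34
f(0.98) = -1.78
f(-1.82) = 8.82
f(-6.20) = 626.70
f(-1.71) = 6.73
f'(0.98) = -10.56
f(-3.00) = 58.00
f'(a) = -9*a^2 - 4*a + 2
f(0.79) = -0.15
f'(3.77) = -141.00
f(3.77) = -180.63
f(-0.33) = 0.23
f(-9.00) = 2008.00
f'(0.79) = -6.78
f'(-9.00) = -691.00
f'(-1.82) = -20.53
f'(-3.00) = -67.00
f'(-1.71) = -17.48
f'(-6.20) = -319.16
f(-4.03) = 156.81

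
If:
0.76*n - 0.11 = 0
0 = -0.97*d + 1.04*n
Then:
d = 0.16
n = 0.14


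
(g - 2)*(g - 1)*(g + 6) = g^3 + 3*g^2 - 16*g + 12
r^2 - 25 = (r - 5)*(r + 5)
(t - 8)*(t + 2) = t^2 - 6*t - 16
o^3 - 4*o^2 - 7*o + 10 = (o - 5)*(o - 1)*(o + 2)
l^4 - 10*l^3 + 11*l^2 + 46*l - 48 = (l - 8)*(l - 3)*(l - 1)*(l + 2)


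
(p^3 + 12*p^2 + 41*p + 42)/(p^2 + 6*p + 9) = (p^2 + 9*p + 14)/(p + 3)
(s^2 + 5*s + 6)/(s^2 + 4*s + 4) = (s + 3)/(s + 2)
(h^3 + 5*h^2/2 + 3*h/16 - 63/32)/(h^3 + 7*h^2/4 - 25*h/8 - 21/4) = (16*h^2 + 16*h - 21)/(4*(4*h^2 + h - 14))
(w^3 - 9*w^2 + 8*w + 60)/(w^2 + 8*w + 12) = (w^2 - 11*w + 30)/(w + 6)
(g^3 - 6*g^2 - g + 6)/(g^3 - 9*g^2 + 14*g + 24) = (g - 1)/(g - 4)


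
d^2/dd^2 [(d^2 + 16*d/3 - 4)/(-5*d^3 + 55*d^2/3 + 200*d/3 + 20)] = 2*(-27*d^6 - 432*d^5 + 1152*d^4 - 6460*d^3 - 2232*d^2 + 23472*d + 24864)/(5*(27*d^9 - 297*d^8 + 9*d^7 + 6265*d^6 + 2256*d^5 - 48516*d^4 - 94384*d^3 - 62352*d^2 - 17280*d - 1728))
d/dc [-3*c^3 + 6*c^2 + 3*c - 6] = -9*c^2 + 12*c + 3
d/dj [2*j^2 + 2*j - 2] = 4*j + 2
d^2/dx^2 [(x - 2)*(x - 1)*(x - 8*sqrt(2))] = 6*x - 16*sqrt(2) - 6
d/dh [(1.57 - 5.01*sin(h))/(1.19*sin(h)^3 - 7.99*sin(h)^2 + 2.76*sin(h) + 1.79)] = (11.9238*sin(h)^3 - 45.6348*sin(h)^2 + 25.0886*sin(h) - 13.3011)*cos(h)/(1.4161*sin(h)^6 - 19.0162*sin(h)^5 + 70.4089*sin(h)^4 - 39.8446*sin(h)^3 - 20.9866*sin(h)^2 + 9.8808*sin(h) + 3.2041)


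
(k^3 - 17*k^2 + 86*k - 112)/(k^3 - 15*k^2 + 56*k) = (k - 2)/k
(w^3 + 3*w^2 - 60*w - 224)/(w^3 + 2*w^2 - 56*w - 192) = (w + 7)/(w + 6)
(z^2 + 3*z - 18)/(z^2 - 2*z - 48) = (z - 3)/(z - 8)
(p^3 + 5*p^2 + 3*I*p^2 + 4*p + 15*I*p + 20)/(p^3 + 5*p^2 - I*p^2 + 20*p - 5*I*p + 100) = (p - I)/(p - 5*I)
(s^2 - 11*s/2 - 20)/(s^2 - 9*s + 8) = (s + 5/2)/(s - 1)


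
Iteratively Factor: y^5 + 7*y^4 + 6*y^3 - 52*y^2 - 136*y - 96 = (y + 2)*(y^4 + 5*y^3 - 4*y^2 - 44*y - 48) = (y - 3)*(y + 2)*(y^3 + 8*y^2 + 20*y + 16) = (y - 3)*(y + 2)^2*(y^2 + 6*y + 8) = (y - 3)*(y + 2)^3*(y + 4)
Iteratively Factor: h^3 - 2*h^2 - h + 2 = (h - 1)*(h^2 - h - 2) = (h - 1)*(h + 1)*(h - 2)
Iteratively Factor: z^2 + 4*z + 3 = (z + 3)*(z + 1)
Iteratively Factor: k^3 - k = (k + 1)*(k^2 - k) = k*(k + 1)*(k - 1)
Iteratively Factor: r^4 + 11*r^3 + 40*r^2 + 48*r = (r + 3)*(r^3 + 8*r^2 + 16*r) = (r + 3)*(r + 4)*(r^2 + 4*r) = (r + 3)*(r + 4)^2*(r)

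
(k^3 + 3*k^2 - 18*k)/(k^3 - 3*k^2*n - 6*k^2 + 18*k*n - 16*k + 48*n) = k*(k^2 + 3*k - 18)/(k^3 - 3*k^2*n - 6*k^2 + 18*k*n - 16*k + 48*n)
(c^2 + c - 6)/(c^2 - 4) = (c + 3)/(c + 2)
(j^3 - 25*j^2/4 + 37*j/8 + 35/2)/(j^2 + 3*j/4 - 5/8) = (2*j^2 - 15*j + 28)/(2*j - 1)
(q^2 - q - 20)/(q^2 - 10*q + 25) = (q + 4)/(q - 5)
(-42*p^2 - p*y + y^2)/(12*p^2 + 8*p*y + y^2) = (-7*p + y)/(2*p + y)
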